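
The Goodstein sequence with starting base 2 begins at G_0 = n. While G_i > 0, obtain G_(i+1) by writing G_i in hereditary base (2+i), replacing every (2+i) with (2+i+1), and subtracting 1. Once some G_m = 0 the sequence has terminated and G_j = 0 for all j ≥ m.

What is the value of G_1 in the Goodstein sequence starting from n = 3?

3

G_0=3  [base 2] 2 + 1  →[2↦3]→  3 + 1 = 4  −1 ⇒ G_1=3
G_1=3  [base 3] 3  →[3↦4]→  4 = 4  −1 ⇒ G_2=3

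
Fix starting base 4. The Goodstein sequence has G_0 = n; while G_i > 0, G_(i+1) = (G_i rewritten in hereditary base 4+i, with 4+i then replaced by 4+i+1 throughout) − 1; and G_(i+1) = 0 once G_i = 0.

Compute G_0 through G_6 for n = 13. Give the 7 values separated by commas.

13, 15, 17, 18, 19, 20, 21

(0) 13|_4 = 3·4 + 1 ↦ 3·5 + 1|_5 = 16 ⇒ 15
(1) 15|_5 = 3·5 ↦ 3·6|_6 = 18 ⇒ 17
(2) 17|_6 = 2·6 + 5 ↦ 2·7 + 5|_7 = 19 ⇒ 18
(3) 18|_7 = 2·7 + 4 ↦ 2·8 + 4|_8 = 20 ⇒ 19
(4) 19|_8 = 2·8 + 3 ↦ 2·9 + 3|_9 = 21 ⇒ 20
(5) 20|_9 = 2·9 + 2 ↦ 2·10 + 2|_10 = 22 ⇒ 21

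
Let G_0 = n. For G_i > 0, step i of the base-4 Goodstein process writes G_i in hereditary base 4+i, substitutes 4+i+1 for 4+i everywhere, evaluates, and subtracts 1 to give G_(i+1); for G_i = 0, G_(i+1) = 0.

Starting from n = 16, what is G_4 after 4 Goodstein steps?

step 0: 16 = 4^2; sub 5 for 4: 5^2; = 25; G_1 = 25−1 = 24
step 1: 24 = 4·5 + 4; sub 6 for 5: 4·6 + 4; = 28; G_2 = 28−1 = 27
step 2: 27 = 4·6 + 3; sub 7 for 6: 4·7 + 3; = 31; G_3 = 31−1 = 30
step 3: 30 = 4·7 + 2; sub 8 for 7: 4·8 + 2; = 34; G_4 = 34−1 = 33
step 4: 33 = 4·8 + 1; sub 9 for 8: 4·9 + 1; = 37; G_5 = 37−1 = 36

33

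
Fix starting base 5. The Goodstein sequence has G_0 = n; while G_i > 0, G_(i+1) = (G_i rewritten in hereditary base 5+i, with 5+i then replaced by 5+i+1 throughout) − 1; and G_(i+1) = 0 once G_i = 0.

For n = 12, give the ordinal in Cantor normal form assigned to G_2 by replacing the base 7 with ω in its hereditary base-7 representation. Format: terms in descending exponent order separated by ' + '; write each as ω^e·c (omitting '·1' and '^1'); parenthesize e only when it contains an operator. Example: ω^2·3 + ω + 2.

ω·2

step 0: 12 = 2·5 + 2; sub 6 for 5: 2·6 + 2; = 14; G_1 = 14−1 = 13
step 1: 13 = 2·6 + 1; sub 7 for 6: 2·7 + 1; = 15; G_2 = 15−1 = 14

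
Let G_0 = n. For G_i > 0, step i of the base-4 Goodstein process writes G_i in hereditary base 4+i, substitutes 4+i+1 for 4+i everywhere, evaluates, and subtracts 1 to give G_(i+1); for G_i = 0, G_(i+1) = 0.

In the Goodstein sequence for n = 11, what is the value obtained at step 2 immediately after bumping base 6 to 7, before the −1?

15

step 0: 11 = 2·4 + 3; sub 5 for 4: 2·5 + 3; = 13; G_1 = 13−1 = 12
step 1: 12 = 2·5 + 2; sub 6 for 5: 2·6 + 2; = 14; G_2 = 14−1 = 13
step 2: 13 = 2·6 + 1; sub 7 for 6: 2·7 + 1; = 15; G_3 = 15−1 = 14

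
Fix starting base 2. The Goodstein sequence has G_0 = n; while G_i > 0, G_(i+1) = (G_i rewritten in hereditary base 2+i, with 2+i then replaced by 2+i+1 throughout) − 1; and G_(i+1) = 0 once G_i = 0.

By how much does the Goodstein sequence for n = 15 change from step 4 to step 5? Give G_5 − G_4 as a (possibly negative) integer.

6261751

(0) 15|_2 = 2^(2 + 1) + 2^2 + 2 + 1 ↦ 3^(3 + 1) + 3^3 + 3 + 1|_3 = 112 ⇒ 111
(1) 111|_3 = 3^(3 + 1) + 3^3 + 3 ↦ 4^(4 + 1) + 4^4 + 4|_4 = 1284 ⇒ 1283
(2) 1283|_4 = 4^(4 + 1) + 4^4 + 3 ↦ 5^(5 + 1) + 5^5 + 3|_5 = 18753 ⇒ 18752
(3) 18752|_5 = 5^(5 + 1) + 5^5 + 2 ↦ 6^(6 + 1) + 6^6 + 2|_6 = 326594 ⇒ 326593
(4) 326593|_6 = 6^(6 + 1) + 6^6 + 1 ↦ 7^(7 + 1) + 7^7 + 1|_7 = 6588345 ⇒ 6588344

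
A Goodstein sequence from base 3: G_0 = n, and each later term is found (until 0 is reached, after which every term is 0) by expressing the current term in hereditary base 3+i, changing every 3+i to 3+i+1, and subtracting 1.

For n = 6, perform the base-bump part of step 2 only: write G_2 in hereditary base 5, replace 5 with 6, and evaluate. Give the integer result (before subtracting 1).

8

step 0: 6 = 2·3; sub 4 for 3: 2·4; = 8; G_1 = 8−1 = 7
step 1: 7 = 4 + 3; sub 5 for 4: 5 + 3; = 8; G_2 = 8−1 = 7
step 2: 7 = 5 + 2; sub 6 for 5: 6 + 2; = 8; G_3 = 8−1 = 7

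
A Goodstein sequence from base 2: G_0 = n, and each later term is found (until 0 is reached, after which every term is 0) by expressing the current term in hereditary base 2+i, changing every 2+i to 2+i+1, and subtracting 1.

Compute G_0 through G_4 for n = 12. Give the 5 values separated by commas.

12, 107, 1065, 15685, 280019

[0] 12 ≡ 2^(2 + 1) + 2^2 (base 2). Lift 3: 108. −1: 107.
[1] 107 ≡ 3^(3 + 1) + 2·3^2 + 2·3 + 2 (base 3). Lift 4: 1066. −1: 1065.
[2] 1065 ≡ 4^(4 + 1) + 2·4^2 + 2·4 + 1 (base 4). Lift 5: 15686. −1: 15685.
[3] 15685 ≡ 5^(5 + 1) + 2·5^2 + 2·5 (base 5). Lift 6: 280020. −1: 280019.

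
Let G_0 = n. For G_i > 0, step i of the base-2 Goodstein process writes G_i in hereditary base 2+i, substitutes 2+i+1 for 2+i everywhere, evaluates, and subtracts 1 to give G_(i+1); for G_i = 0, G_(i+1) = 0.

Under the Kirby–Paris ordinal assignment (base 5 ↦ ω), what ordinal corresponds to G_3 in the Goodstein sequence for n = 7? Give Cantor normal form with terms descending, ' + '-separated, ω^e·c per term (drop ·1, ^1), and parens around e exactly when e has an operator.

base 2: 7 = 2^2 + 2 + 1; at 3: 3^3 + 3 + 1 = 31; next = 30
base 3: 30 = 3^3 + 3; at 4: 4^4 + 4 = 260; next = 259
base 4: 259 = 4^4 + 3; at 5: 5^5 + 3 = 3128; next = 3127

ω^ω + 2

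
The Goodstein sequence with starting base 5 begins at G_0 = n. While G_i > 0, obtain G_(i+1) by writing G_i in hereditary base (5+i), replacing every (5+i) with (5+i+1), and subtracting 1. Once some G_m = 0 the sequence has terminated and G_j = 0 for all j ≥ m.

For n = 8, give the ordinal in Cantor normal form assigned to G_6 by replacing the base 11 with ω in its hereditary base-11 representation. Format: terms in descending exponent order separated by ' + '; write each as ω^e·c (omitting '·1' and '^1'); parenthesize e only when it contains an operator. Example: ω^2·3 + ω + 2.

6

step 0: 8 = 5 + 3; sub 6 for 5: 6 + 3; = 9; G_1 = 9−1 = 8
step 1: 8 = 6 + 2; sub 7 for 6: 7 + 2; = 9; G_2 = 9−1 = 8
step 2: 8 = 7 + 1; sub 8 for 7: 8 + 1; = 9; G_3 = 9−1 = 8
step 3: 8 = 8; sub 9 for 8: 9; = 9; G_4 = 9−1 = 8
step 4: 8 = 8; sub 10 for 9: 8; = 8; G_5 = 8−1 = 7
step 5: 7 = 7; sub 11 for 10: 7; = 7; G_6 = 7−1 = 6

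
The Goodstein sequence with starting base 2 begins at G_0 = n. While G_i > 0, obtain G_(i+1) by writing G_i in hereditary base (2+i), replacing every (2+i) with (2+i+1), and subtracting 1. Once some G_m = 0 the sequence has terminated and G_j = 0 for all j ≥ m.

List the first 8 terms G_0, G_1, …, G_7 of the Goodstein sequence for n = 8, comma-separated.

G_0=8  [base 2] 2^(2 + 1)  →[2↦3]→  3^(3 + 1) = 81  −1 ⇒ G_1=80
G_1=80  [base 3] 2·3^3 + 2·3^2 + 2·3 + 2  →[3↦4]→  2·4^4 + 2·4^2 + 2·4 + 2 = 554  −1 ⇒ G_2=553
G_2=553  [base 4] 2·4^4 + 2·4^2 + 2·4 + 1  →[4↦5]→  2·5^5 + 2·5^2 + 2·5 + 1 = 6311  −1 ⇒ G_3=6310
G_3=6310  [base 5] 2·5^5 + 2·5^2 + 2·5  →[5↦6]→  2·6^6 + 2·6^2 + 2·6 = 93396  −1 ⇒ G_4=93395
G_4=93395  [base 6] 2·6^6 + 2·6^2 + 6 + 5  →[6↦7]→  2·7^7 + 2·7^2 + 7 + 5 = 1647196  −1 ⇒ G_5=1647195
G_5=1647195  [base 7] 2·7^7 + 2·7^2 + 7 + 4  →[7↦8]→  2·8^8 + 2·8^2 + 8 + 4 = 33554572  −1 ⇒ G_6=33554571
G_6=33554571  [base 8] 2·8^8 + 2·8^2 + 8 + 3  →[8↦9]→  2·9^9 + 2·9^2 + 9 + 3 = 774841152  −1 ⇒ G_7=774841151

8, 80, 553, 6310, 93395, 1647195, 33554571, 774841151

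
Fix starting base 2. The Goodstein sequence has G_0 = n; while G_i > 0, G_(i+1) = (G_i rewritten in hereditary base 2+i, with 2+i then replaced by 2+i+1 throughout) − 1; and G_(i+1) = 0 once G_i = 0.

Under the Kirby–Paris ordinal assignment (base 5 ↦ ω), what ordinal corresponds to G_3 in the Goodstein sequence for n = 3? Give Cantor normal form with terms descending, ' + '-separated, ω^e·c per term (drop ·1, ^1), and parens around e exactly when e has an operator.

2

G_0 = 3. HB_2(3) = 2 + 1. Bump = 4. G_1 = 3.
G_1 = 3. HB_3(3) = 3. Bump = 4. G_2 = 3.
G_2 = 3. HB_4(3) = 3. Bump = 3. G_3 = 2.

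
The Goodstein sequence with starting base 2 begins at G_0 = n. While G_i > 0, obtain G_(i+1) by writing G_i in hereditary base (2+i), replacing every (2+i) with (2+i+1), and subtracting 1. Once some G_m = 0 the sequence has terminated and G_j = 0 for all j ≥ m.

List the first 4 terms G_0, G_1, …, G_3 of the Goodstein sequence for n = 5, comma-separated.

5, 27, 255, 467

[0] 5 ≡ 2^2 + 1 (base 2). Lift 3: 28. −1: 27.
[1] 27 ≡ 3^3 (base 3). Lift 4: 256. −1: 255.
[2] 255 ≡ 3·4^3 + 3·4^2 + 3·4 + 3 (base 4). Lift 5: 468. −1: 467.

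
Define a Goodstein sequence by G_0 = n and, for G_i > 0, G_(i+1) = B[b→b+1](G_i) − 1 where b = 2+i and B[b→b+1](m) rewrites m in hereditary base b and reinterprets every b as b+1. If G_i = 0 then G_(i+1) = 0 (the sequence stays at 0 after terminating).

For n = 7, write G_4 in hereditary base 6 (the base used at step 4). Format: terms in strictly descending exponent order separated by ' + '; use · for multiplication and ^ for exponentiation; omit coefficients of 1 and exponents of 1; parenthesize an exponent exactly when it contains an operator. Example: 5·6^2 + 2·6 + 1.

7 —HB2→ 2^2 + 2 + 1 —bump→ 3^3 + 3 + 1 = 31 —(−1)→ 30
30 —HB3→ 3^3 + 3 —bump→ 4^4 + 4 = 260 —(−1)→ 259
259 —HB4→ 4^4 + 3 —bump→ 5^5 + 3 = 3128 —(−1)→ 3127
3127 —HB5→ 5^5 + 2 —bump→ 6^6 + 2 = 46658 —(−1)→ 46657
46657 —HB6→ 6^6 + 1 —bump→ 7^7 + 1 = 823544 —(−1)→ 823543

6^6 + 1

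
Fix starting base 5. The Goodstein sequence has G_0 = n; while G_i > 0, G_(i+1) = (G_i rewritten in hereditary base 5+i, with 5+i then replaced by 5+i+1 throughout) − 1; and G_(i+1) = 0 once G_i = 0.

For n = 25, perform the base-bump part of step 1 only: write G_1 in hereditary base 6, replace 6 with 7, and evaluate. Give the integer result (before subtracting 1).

40

[0] 25 ≡ 5^2 (base 5). Lift 6: 36. −1: 35.
[1] 35 ≡ 5·6 + 5 (base 6). Lift 7: 40. −1: 39.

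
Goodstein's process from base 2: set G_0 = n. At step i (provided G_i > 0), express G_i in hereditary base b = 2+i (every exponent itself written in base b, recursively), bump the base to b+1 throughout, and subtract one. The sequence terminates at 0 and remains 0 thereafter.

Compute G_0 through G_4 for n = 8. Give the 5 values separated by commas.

[0] 8 ≡ 2^(2 + 1) (base 2). Lift 3: 81. −1: 80.
[1] 80 ≡ 2·3^3 + 2·3^2 + 2·3 + 2 (base 3). Lift 4: 554. −1: 553.
[2] 553 ≡ 2·4^4 + 2·4^2 + 2·4 + 1 (base 4). Lift 5: 6311. −1: 6310.
[3] 6310 ≡ 2·5^5 + 2·5^2 + 2·5 (base 5). Lift 6: 93396. −1: 93395.

8, 80, 553, 6310, 93395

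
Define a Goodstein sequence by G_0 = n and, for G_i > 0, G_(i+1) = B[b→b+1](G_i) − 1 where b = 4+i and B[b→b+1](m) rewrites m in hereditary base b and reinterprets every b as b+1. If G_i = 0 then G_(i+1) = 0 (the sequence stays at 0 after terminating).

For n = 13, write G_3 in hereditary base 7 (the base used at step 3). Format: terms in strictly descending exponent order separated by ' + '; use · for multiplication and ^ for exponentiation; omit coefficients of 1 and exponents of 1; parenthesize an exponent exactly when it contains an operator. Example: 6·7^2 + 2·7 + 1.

2·7 + 4

G_0 = 13. HB_4(13) = 3·4 + 1. Bump = 16. G_1 = 15.
G_1 = 15. HB_5(15) = 3·5. Bump = 18. G_2 = 17.
G_2 = 17. HB_6(17) = 2·6 + 5. Bump = 19. G_3 = 18.
G_3 = 18. HB_7(18) = 2·7 + 4. Bump = 20. G_4 = 19.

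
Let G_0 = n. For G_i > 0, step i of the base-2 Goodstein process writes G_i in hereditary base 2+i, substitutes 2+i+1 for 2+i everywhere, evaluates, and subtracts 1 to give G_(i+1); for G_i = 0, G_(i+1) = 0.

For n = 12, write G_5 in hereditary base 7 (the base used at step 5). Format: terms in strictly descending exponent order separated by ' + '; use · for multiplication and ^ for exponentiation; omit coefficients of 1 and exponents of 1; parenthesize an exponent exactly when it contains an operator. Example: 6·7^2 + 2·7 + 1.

step 0: 12 = 2^(2 + 1) + 2^2; sub 3 for 2: 3^(3 + 1) + 3^3; = 108; G_1 = 108−1 = 107
step 1: 107 = 3^(3 + 1) + 2·3^2 + 2·3 + 2; sub 4 for 3: 4^(4 + 1) + 2·4^2 + 2·4 + 2; = 1066; G_2 = 1066−1 = 1065
step 2: 1065 = 4^(4 + 1) + 2·4^2 + 2·4 + 1; sub 5 for 4: 5^(5 + 1) + 2·5^2 + 2·5 + 1; = 15686; G_3 = 15686−1 = 15685
step 3: 15685 = 5^(5 + 1) + 2·5^2 + 2·5; sub 6 for 5: 6^(6 + 1) + 2·6^2 + 2·6; = 280020; G_4 = 280020−1 = 280019
step 4: 280019 = 6^(6 + 1) + 2·6^2 + 6 + 5; sub 7 for 6: 7^(7 + 1) + 2·7^2 + 7 + 5; = 5764911; G_5 = 5764911−1 = 5764910
step 5: 5764910 = 7^(7 + 1) + 2·7^2 + 7 + 4; sub 8 for 7: 8^(8 + 1) + 2·8^2 + 8 + 4; = 134217868; G_6 = 134217868−1 = 134217867

7^(7 + 1) + 2·7^2 + 7 + 4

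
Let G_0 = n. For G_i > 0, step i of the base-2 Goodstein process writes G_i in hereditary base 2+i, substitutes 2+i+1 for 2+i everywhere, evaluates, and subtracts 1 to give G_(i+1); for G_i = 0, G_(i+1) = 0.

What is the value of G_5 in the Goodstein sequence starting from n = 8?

1647195

(0) 8|_2 = 2^(2 + 1) ↦ 3^(3 + 1)|_3 = 81 ⇒ 80
(1) 80|_3 = 2·3^3 + 2·3^2 + 2·3 + 2 ↦ 2·4^4 + 2·4^2 + 2·4 + 2|_4 = 554 ⇒ 553
(2) 553|_4 = 2·4^4 + 2·4^2 + 2·4 + 1 ↦ 2·5^5 + 2·5^2 + 2·5 + 1|_5 = 6311 ⇒ 6310
(3) 6310|_5 = 2·5^5 + 2·5^2 + 2·5 ↦ 2·6^6 + 2·6^2 + 2·6|_6 = 93396 ⇒ 93395
(4) 93395|_6 = 2·6^6 + 2·6^2 + 6 + 5 ↦ 2·7^7 + 2·7^2 + 7 + 5|_7 = 1647196 ⇒ 1647195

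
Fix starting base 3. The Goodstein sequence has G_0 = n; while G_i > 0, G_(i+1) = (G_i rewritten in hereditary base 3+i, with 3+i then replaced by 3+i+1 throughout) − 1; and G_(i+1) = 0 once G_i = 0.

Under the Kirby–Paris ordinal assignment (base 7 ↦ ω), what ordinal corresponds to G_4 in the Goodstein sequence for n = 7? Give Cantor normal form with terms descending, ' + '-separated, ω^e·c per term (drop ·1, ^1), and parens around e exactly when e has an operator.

ω + 2

[0] 7 ≡ 2·3 + 1 (base 3). Lift 4: 9. −1: 8.
[1] 8 ≡ 2·4 (base 4). Lift 5: 10. −1: 9.
[2] 9 ≡ 5 + 4 (base 5). Lift 6: 10. −1: 9.
[3] 9 ≡ 6 + 3 (base 6). Lift 7: 10. −1: 9.
[4] 9 ≡ 7 + 2 (base 7). Lift 8: 10. −1: 9.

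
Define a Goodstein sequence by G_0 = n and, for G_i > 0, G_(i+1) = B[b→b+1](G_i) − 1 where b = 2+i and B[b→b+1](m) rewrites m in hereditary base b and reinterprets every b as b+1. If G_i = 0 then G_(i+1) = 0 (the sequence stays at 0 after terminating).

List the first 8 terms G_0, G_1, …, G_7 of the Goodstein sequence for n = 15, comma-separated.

15, 111, 1283, 18752, 326593, 6588344, 150994943, 3524450280

G_0 = 15. HB_2(15) = 2^(2 + 1) + 2^2 + 2 + 1. Bump = 112. G_1 = 111.
G_1 = 111. HB_3(111) = 3^(3 + 1) + 3^3 + 3. Bump = 1284. G_2 = 1283.
G_2 = 1283. HB_4(1283) = 4^(4 + 1) + 4^4 + 3. Bump = 18753. G_3 = 18752.
G_3 = 18752. HB_5(18752) = 5^(5 + 1) + 5^5 + 2. Bump = 326594. G_4 = 326593.
G_4 = 326593. HB_6(326593) = 6^(6 + 1) + 6^6 + 1. Bump = 6588345. G_5 = 6588344.
G_5 = 6588344. HB_7(6588344) = 7^(7 + 1) + 7^7. Bump = 150994944. G_6 = 150994943.
G_6 = 150994943. HB_8(150994943) = 8^(8 + 1) + 7·8^7 + 7·8^6 + 7·8^5 + 7·8^4 + 7·8^3 + 7·8^2 + 7·8 + 7. Bump = 3524450281. G_7 = 3524450280.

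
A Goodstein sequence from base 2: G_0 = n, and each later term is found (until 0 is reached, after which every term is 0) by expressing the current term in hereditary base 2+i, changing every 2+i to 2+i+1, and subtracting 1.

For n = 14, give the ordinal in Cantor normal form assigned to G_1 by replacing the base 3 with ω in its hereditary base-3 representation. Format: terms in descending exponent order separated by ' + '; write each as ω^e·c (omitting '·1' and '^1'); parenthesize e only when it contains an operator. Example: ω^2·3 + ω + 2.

ω^(ω + 1) + ω^ω + 2

step 0: 14 = 2^(2 + 1) + 2^2 + 2; sub 3 for 2: 3^(3 + 1) + 3^3 + 3; = 111; G_1 = 111−1 = 110
step 1: 110 = 3^(3 + 1) + 3^3 + 2; sub 4 for 3: 4^(4 + 1) + 4^4 + 2; = 1282; G_2 = 1282−1 = 1281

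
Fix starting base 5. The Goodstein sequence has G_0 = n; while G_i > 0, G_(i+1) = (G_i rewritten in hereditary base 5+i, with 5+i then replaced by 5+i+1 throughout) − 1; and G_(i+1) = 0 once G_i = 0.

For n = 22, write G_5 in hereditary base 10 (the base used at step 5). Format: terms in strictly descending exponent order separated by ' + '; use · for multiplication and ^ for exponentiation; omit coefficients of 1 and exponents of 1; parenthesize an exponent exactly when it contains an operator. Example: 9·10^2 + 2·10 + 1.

i=0: 22 = 4·5 + 2 (b=5); 5→6: 4·6 + 2 = 26; 26−1 = 25
i=1: 25 = 4·6 + 1 (b=6); 6→7: 4·7 + 1 = 29; 29−1 = 28
i=2: 28 = 4·7 (b=7); 7→8: 4·8 = 32; 32−1 = 31
i=3: 31 = 3·8 + 7 (b=8); 8→9: 3·9 + 7 = 34; 34−1 = 33
i=4: 33 = 3·9 + 6 (b=9); 9→10: 3·10 + 6 = 36; 36−1 = 35

3·10 + 5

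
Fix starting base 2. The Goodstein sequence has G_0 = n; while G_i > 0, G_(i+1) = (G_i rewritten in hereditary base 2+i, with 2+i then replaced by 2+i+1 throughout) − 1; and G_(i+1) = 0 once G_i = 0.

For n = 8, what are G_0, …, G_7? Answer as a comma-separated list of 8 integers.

step 0: 8 = 2^(2 + 1); sub 3 for 2: 3^(3 + 1); = 81; G_1 = 81−1 = 80
step 1: 80 = 2·3^3 + 2·3^2 + 2·3 + 2; sub 4 for 3: 2·4^4 + 2·4^2 + 2·4 + 2; = 554; G_2 = 554−1 = 553
step 2: 553 = 2·4^4 + 2·4^2 + 2·4 + 1; sub 5 for 4: 2·5^5 + 2·5^2 + 2·5 + 1; = 6311; G_3 = 6311−1 = 6310
step 3: 6310 = 2·5^5 + 2·5^2 + 2·5; sub 6 for 5: 2·6^6 + 2·6^2 + 2·6; = 93396; G_4 = 93396−1 = 93395
step 4: 93395 = 2·6^6 + 2·6^2 + 6 + 5; sub 7 for 6: 2·7^7 + 2·7^2 + 7 + 5; = 1647196; G_5 = 1647196−1 = 1647195
step 5: 1647195 = 2·7^7 + 2·7^2 + 7 + 4; sub 8 for 7: 2·8^8 + 2·8^2 + 8 + 4; = 33554572; G_6 = 33554572−1 = 33554571
step 6: 33554571 = 2·8^8 + 2·8^2 + 8 + 3; sub 9 for 8: 2·9^9 + 2·9^2 + 9 + 3; = 774841152; G_7 = 774841152−1 = 774841151

8, 80, 553, 6310, 93395, 1647195, 33554571, 774841151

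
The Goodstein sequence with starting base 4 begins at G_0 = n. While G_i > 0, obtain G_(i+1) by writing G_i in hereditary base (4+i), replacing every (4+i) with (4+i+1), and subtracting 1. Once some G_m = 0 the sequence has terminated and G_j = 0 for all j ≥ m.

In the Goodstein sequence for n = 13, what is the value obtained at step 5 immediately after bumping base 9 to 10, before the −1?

22

G_0=13  [base 4] 3·4 + 1  →[4↦5]→  3·5 + 1 = 16  −1 ⇒ G_1=15
G_1=15  [base 5] 3·5  →[5↦6]→  3·6 = 18  −1 ⇒ G_2=17
G_2=17  [base 6] 2·6 + 5  →[6↦7]→  2·7 + 5 = 19  −1 ⇒ G_3=18
G_3=18  [base 7] 2·7 + 4  →[7↦8]→  2·8 + 4 = 20  −1 ⇒ G_4=19
G_4=19  [base 8] 2·8 + 3  →[8↦9]→  2·9 + 3 = 21  −1 ⇒ G_5=20
G_5=20  [base 9] 2·9 + 2  →[9↦10]→  2·10 + 2 = 22  −1 ⇒ G_6=21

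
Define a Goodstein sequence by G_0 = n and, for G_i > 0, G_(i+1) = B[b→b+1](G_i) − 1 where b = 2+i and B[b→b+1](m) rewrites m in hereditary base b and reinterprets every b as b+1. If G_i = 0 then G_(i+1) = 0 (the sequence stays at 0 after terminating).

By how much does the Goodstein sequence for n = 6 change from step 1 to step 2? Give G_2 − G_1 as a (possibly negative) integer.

228

i=0: 6 = 2^2 + 2 (b=2); 2→3: 3^3 + 3 = 30; 30−1 = 29
i=1: 29 = 3^3 + 2 (b=3); 3→4: 4^4 + 2 = 258; 258−1 = 257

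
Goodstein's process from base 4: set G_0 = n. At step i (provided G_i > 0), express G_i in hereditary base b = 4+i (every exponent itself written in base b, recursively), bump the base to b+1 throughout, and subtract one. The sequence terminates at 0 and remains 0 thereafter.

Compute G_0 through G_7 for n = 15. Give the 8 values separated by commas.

15, 17, 19, 21, 23, 24, 25, 26

G_0 = 15. HB_4(15) = 3·4 + 3. Bump = 18. G_1 = 17.
G_1 = 17. HB_5(17) = 3·5 + 2. Bump = 20. G_2 = 19.
G_2 = 19. HB_6(19) = 3·6 + 1. Bump = 22. G_3 = 21.
G_3 = 21. HB_7(21) = 3·7. Bump = 24. G_4 = 23.
G_4 = 23. HB_8(23) = 2·8 + 7. Bump = 25. G_5 = 24.
G_5 = 24. HB_9(24) = 2·9 + 6. Bump = 26. G_6 = 25.
G_6 = 25. HB_10(25) = 2·10 + 5. Bump = 27. G_7 = 26.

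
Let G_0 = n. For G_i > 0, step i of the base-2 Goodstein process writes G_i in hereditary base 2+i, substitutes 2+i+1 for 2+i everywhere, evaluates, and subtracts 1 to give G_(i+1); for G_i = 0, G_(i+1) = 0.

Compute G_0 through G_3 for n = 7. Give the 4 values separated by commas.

i=0: 7 = 2^2 + 2 + 1 (b=2); 2→3: 3^3 + 3 + 1 = 31; 31−1 = 30
i=1: 30 = 3^3 + 3 (b=3); 3→4: 4^4 + 4 = 260; 260−1 = 259
i=2: 259 = 4^4 + 3 (b=4); 4→5: 5^5 + 3 = 3128; 3128−1 = 3127

7, 30, 259, 3127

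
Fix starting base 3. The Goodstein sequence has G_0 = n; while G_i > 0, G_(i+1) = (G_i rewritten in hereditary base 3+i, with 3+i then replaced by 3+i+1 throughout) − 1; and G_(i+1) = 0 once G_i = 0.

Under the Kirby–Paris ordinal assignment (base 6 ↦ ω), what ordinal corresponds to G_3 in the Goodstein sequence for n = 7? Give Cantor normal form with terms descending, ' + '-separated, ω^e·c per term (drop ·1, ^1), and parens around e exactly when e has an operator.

ω + 3

G_0=7  [base 3] 2·3 + 1  →[3↦4]→  2·4 + 1 = 9  −1 ⇒ G_1=8
G_1=8  [base 4] 2·4  →[4↦5]→  2·5 = 10  −1 ⇒ G_2=9
G_2=9  [base 5] 5 + 4  →[5↦6]→  6 + 4 = 10  −1 ⇒ G_3=9
G_3=9  [base 6] 6 + 3  →[6↦7]→  7 + 3 = 10  −1 ⇒ G_4=9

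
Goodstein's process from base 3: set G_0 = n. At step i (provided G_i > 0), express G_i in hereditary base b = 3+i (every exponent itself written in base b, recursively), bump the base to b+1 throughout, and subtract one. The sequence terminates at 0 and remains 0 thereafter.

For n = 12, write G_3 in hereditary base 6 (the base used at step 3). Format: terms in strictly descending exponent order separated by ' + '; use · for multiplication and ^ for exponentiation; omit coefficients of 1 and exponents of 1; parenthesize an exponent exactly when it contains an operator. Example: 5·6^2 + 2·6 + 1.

6^2 + 1

(0) 12|_3 = 3^2 + 3 ↦ 4^2 + 4|_4 = 20 ⇒ 19
(1) 19|_4 = 4^2 + 3 ↦ 5^2 + 3|_5 = 28 ⇒ 27
(2) 27|_5 = 5^2 + 2 ↦ 6^2 + 2|_6 = 38 ⇒ 37
(3) 37|_6 = 6^2 + 1 ↦ 7^2 + 1|_7 = 50 ⇒ 49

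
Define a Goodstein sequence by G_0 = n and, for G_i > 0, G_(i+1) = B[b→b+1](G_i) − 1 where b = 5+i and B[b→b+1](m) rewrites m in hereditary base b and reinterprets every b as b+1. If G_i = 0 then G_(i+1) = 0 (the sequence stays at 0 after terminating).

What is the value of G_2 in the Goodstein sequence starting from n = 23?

[0] 23 ≡ 4·5 + 3 (base 5). Lift 6: 27. −1: 26.
[1] 26 ≡ 4·6 + 2 (base 6). Lift 7: 30. −1: 29.
[2] 29 ≡ 4·7 + 1 (base 7). Lift 8: 33. −1: 32.

29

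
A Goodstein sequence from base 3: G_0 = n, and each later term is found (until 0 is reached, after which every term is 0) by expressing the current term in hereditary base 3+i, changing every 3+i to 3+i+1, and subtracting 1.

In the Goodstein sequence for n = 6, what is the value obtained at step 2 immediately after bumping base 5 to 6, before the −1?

8

G_0 = 6. HB_3(6) = 2·3. Bump = 8. G_1 = 7.
G_1 = 7. HB_4(7) = 4 + 3. Bump = 8. G_2 = 7.
G_2 = 7. HB_5(7) = 5 + 2. Bump = 8. G_3 = 7.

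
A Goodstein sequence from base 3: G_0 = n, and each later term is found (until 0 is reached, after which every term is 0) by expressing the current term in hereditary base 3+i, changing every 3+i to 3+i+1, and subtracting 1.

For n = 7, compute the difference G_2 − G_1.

i=0: 7 = 2·3 + 1 (b=3); 3→4: 2·4 + 1 = 9; 9−1 = 8
i=1: 8 = 2·4 (b=4); 4→5: 2·5 = 10; 10−1 = 9

1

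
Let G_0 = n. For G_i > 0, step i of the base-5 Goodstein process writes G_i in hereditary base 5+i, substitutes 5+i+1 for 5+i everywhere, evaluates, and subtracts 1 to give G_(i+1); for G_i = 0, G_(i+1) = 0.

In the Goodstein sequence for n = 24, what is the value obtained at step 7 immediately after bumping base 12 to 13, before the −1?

46

[0] 24 ≡ 4·5 + 4 (base 5). Lift 6: 28. −1: 27.
[1] 27 ≡ 4·6 + 3 (base 6). Lift 7: 31. −1: 30.
[2] 30 ≡ 4·7 + 2 (base 7). Lift 8: 34. −1: 33.
[3] 33 ≡ 4·8 + 1 (base 8). Lift 9: 37. −1: 36.
[4] 36 ≡ 4·9 (base 9). Lift 10: 40. −1: 39.
[5] 39 ≡ 3·10 + 9 (base 10). Lift 11: 42. −1: 41.
[6] 41 ≡ 3·11 + 8 (base 11). Lift 12: 44. −1: 43.
[7] 43 ≡ 3·12 + 7 (base 12). Lift 13: 46. −1: 45.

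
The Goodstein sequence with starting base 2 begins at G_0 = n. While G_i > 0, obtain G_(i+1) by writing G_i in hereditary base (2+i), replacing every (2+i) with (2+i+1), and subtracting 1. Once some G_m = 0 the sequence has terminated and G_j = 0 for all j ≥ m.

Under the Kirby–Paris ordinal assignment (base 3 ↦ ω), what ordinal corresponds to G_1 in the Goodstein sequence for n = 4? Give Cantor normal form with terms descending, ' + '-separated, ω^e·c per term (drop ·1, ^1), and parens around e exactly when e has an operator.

4 —HB2→ 2^2 —bump→ 3^3 = 27 —(−1)→ 26
26 —HB3→ 2·3^2 + 2·3 + 2 —bump→ 2·4^2 + 2·4 + 2 = 42 —(−1)→ 41

ω^2·2 + ω·2 + 2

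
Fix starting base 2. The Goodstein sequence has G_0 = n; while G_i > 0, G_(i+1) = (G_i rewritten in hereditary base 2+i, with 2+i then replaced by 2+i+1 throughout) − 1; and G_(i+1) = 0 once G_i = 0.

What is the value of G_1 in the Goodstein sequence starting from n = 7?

30

G_0=7  [base 2] 2^2 + 2 + 1  →[2↦3]→  3^3 + 3 + 1 = 31  −1 ⇒ G_1=30
G_1=30  [base 3] 3^3 + 3  →[3↦4]→  4^4 + 4 = 260  −1 ⇒ G_2=259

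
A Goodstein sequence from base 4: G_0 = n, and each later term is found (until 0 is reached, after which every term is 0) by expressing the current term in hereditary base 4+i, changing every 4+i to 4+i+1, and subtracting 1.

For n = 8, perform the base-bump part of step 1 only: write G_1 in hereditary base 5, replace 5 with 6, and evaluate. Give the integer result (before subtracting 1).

10

8 —HB4→ 2·4 —bump→ 2·5 = 10 —(−1)→ 9
9 —HB5→ 5 + 4 —bump→ 6 + 4 = 10 —(−1)→ 9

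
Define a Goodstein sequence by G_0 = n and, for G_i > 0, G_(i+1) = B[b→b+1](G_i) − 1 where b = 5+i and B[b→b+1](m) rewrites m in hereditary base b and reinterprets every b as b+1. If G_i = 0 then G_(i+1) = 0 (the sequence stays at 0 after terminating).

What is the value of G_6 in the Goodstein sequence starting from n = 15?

22

G_0 = 15. HB_5(15) = 3·5. Bump = 18. G_1 = 17.
G_1 = 17. HB_6(17) = 2·6 + 5. Bump = 19. G_2 = 18.
G_2 = 18. HB_7(18) = 2·7 + 4. Bump = 20. G_3 = 19.
G_3 = 19. HB_8(19) = 2·8 + 3. Bump = 21. G_4 = 20.
G_4 = 20. HB_9(20) = 2·9 + 2. Bump = 22. G_5 = 21.
G_5 = 21. HB_10(21) = 2·10 + 1. Bump = 23. G_6 = 22.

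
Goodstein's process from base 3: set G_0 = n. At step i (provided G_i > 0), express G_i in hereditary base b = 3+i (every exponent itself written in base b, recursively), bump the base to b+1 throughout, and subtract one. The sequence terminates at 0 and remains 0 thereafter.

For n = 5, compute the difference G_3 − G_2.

G_0=5  [base 3] 3 + 2  →[3↦4]→  4 + 2 = 6  −1 ⇒ G_1=5
G_1=5  [base 4] 4 + 1  →[4↦5]→  5 + 1 = 6  −1 ⇒ G_2=5
G_2=5  [base 5] 5  →[5↦6]→  6 = 6  −1 ⇒ G_3=5

0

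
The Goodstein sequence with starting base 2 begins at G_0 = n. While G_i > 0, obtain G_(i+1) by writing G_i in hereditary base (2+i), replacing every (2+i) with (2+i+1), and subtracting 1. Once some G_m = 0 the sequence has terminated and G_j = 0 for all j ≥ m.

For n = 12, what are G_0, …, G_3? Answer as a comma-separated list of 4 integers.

12, 107, 1065, 15685

i=0: 12 = 2^(2 + 1) + 2^2 (b=2); 2→3: 3^(3 + 1) + 3^3 = 108; 108−1 = 107
i=1: 107 = 3^(3 + 1) + 2·3^2 + 2·3 + 2 (b=3); 3→4: 4^(4 + 1) + 2·4^2 + 2·4 + 2 = 1066; 1066−1 = 1065
i=2: 1065 = 4^(4 + 1) + 2·4^2 + 2·4 + 1 (b=4); 4→5: 5^(5 + 1) + 2·5^2 + 2·5 + 1 = 15686; 15686−1 = 15685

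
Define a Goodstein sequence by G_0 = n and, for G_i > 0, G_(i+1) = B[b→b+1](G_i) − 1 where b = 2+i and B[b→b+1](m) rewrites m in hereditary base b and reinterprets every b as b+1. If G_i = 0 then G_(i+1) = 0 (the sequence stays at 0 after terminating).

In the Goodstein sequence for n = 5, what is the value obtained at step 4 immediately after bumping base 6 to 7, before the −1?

1198

i=0: 5 = 2^2 + 1 (b=2); 2→3: 3^3 + 1 = 28; 28−1 = 27
i=1: 27 = 3^3 (b=3); 3→4: 4^4 = 256; 256−1 = 255
i=2: 255 = 3·4^3 + 3·4^2 + 3·4 + 3 (b=4); 4→5: 3·5^3 + 3·5^2 + 3·5 + 3 = 468; 468−1 = 467
i=3: 467 = 3·5^3 + 3·5^2 + 3·5 + 2 (b=5); 5→6: 3·6^3 + 3·6^2 + 3·6 + 2 = 776; 776−1 = 775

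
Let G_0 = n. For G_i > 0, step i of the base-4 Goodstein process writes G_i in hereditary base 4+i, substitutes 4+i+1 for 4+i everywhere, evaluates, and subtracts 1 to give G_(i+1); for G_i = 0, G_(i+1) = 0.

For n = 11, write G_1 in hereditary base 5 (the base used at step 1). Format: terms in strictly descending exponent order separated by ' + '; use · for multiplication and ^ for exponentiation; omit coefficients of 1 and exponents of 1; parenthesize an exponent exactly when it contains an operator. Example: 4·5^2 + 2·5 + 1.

[0] 11 ≡ 2·4 + 3 (base 4). Lift 5: 13. −1: 12.
[1] 12 ≡ 2·5 + 2 (base 5). Lift 6: 14. −1: 13.

2·5 + 2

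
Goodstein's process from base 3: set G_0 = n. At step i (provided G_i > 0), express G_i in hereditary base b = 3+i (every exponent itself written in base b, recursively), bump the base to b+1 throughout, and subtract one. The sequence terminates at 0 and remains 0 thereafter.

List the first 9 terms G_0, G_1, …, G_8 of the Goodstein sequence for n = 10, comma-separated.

10, 16, 24, 27, 30, 33, 36, 39, 41

G_0=10  [base 3] 3^2 + 1  →[3↦4]→  4^2 + 1 = 17  −1 ⇒ G_1=16
G_1=16  [base 4] 4^2  →[4↦5]→  5^2 = 25  −1 ⇒ G_2=24
G_2=24  [base 5] 4·5 + 4  →[5↦6]→  4·6 + 4 = 28  −1 ⇒ G_3=27
G_3=27  [base 6] 4·6 + 3  →[6↦7]→  4·7 + 3 = 31  −1 ⇒ G_4=30
G_4=30  [base 7] 4·7 + 2  →[7↦8]→  4·8 + 2 = 34  −1 ⇒ G_5=33
G_5=33  [base 8] 4·8 + 1  →[8↦9]→  4·9 + 1 = 37  −1 ⇒ G_6=36
G_6=36  [base 9] 4·9  →[9↦10]→  4·10 = 40  −1 ⇒ G_7=39
G_7=39  [base 10] 3·10 + 9  →[10↦11]→  3·11 + 9 = 42  −1 ⇒ G_8=41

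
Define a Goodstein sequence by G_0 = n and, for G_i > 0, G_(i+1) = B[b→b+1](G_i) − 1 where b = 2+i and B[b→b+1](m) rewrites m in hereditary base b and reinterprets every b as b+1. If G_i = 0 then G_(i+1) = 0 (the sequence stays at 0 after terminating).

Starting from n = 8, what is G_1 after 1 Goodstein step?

80

G_0 = 8. HB_2(8) = 2^(2 + 1). Bump = 81. G_1 = 80.
G_1 = 80. HB_3(80) = 2·3^3 + 2·3^2 + 2·3 + 2. Bump = 554. G_2 = 553.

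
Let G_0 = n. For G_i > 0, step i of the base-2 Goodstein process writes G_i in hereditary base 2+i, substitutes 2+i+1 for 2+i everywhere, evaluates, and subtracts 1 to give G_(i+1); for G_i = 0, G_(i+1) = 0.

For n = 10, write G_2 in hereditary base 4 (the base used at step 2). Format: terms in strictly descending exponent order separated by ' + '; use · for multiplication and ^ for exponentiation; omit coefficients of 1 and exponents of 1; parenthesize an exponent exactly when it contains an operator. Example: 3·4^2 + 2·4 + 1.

4^(4 + 1) + 1

base 2: 10 = 2^(2 + 1) + 2; at 3: 3^(3 + 1) + 3 = 84; next = 83
base 3: 83 = 3^(3 + 1) + 2; at 4: 4^(4 + 1) + 2 = 1026; next = 1025
base 4: 1025 = 4^(4 + 1) + 1; at 5: 5^(5 + 1) + 1 = 15626; next = 15625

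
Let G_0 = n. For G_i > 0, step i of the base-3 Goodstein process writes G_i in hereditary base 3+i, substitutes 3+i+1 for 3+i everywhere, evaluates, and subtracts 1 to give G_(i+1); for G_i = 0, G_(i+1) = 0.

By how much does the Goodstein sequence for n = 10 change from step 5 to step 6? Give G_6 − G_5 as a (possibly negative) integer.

3

step 0: 10 = 3^2 + 1; sub 4 for 3: 4^2 + 1; = 17; G_1 = 17−1 = 16
step 1: 16 = 4^2; sub 5 for 4: 5^2; = 25; G_2 = 25−1 = 24
step 2: 24 = 4·5 + 4; sub 6 for 5: 4·6 + 4; = 28; G_3 = 28−1 = 27
step 3: 27 = 4·6 + 3; sub 7 for 6: 4·7 + 3; = 31; G_4 = 31−1 = 30
step 4: 30 = 4·7 + 2; sub 8 for 7: 4·8 + 2; = 34; G_5 = 34−1 = 33
step 5: 33 = 4·8 + 1; sub 9 for 8: 4·9 + 1; = 37; G_6 = 37−1 = 36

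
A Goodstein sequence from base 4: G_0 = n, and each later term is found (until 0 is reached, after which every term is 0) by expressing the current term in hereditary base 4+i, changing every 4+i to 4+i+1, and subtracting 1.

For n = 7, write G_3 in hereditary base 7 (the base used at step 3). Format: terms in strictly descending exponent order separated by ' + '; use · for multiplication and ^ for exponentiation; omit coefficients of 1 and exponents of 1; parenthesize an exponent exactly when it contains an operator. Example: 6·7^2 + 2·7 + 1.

i=0: 7 = 4 + 3 (b=4); 4→5: 5 + 3 = 8; 8−1 = 7
i=1: 7 = 5 + 2 (b=5); 5→6: 6 + 2 = 8; 8−1 = 7
i=2: 7 = 6 + 1 (b=6); 6→7: 7 + 1 = 8; 8−1 = 7

7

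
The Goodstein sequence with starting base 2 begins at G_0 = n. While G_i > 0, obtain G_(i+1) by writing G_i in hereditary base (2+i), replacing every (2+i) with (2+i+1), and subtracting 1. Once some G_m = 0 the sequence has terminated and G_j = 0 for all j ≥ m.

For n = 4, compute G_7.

173

(0) 4|_2 = 2^2 ↦ 3^3|_3 = 27 ⇒ 26
(1) 26|_3 = 2·3^2 + 2·3 + 2 ↦ 2·4^2 + 2·4 + 2|_4 = 42 ⇒ 41
(2) 41|_4 = 2·4^2 + 2·4 + 1 ↦ 2·5^2 + 2·5 + 1|_5 = 61 ⇒ 60
(3) 60|_5 = 2·5^2 + 2·5 ↦ 2·6^2 + 2·6|_6 = 84 ⇒ 83
(4) 83|_6 = 2·6^2 + 6 + 5 ↦ 2·7^2 + 7 + 5|_7 = 110 ⇒ 109
(5) 109|_7 = 2·7^2 + 7 + 4 ↦ 2·8^2 + 8 + 4|_8 = 140 ⇒ 139
(6) 139|_8 = 2·8^2 + 8 + 3 ↦ 2·9^2 + 9 + 3|_9 = 174 ⇒ 173
(7) 173|_9 = 2·9^2 + 9 + 2 ↦ 2·10^2 + 10 + 2|_10 = 212 ⇒ 211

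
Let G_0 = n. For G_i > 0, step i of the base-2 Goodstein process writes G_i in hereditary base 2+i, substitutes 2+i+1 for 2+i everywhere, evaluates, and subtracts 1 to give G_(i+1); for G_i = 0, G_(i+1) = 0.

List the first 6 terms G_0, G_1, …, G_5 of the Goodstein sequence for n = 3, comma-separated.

3, 3, 3, 2, 1, 0

[0] 3 ≡ 2 + 1 (base 2). Lift 3: 4. −1: 3.
[1] 3 ≡ 3 (base 3). Lift 4: 4. −1: 3.
[2] 3 ≡ 3 (base 4). Lift 5: 3. −1: 2.
[3] 2 ≡ 2 (base 5). Lift 6: 2. −1: 1.
[4] 1 ≡ 1 (base 6). Lift 7: 1. −1: 0.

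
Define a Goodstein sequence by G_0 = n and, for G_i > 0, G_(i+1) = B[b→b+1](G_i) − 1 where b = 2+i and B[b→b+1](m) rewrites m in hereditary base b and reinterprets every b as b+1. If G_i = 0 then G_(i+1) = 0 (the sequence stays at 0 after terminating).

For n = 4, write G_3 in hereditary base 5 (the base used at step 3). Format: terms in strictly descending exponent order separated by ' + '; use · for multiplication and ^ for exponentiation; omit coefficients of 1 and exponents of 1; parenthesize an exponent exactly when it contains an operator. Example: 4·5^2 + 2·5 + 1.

2·5^2 + 2·5

i=0: 4 = 2^2 (b=2); 2→3: 3^3 = 27; 27−1 = 26
i=1: 26 = 2·3^2 + 2·3 + 2 (b=3); 3→4: 2·4^2 + 2·4 + 2 = 42; 42−1 = 41
i=2: 41 = 2·4^2 + 2·4 + 1 (b=4); 4→5: 2·5^2 + 2·5 + 1 = 61; 61−1 = 60
i=3: 60 = 2·5^2 + 2·5 (b=5); 5→6: 2·6^2 + 2·6 = 84; 84−1 = 83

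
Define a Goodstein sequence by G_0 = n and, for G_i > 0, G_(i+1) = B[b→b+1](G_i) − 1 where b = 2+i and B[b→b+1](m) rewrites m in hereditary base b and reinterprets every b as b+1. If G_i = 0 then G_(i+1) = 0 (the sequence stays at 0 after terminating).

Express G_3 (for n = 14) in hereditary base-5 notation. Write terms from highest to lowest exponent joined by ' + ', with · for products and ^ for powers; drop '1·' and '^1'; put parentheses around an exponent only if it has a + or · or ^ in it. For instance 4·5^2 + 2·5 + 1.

5^(5 + 1) + 5^5

(0) 14|_2 = 2^(2 + 1) + 2^2 + 2 ↦ 3^(3 + 1) + 3^3 + 3|_3 = 111 ⇒ 110
(1) 110|_3 = 3^(3 + 1) + 3^3 + 2 ↦ 4^(4 + 1) + 4^4 + 2|_4 = 1282 ⇒ 1281
(2) 1281|_4 = 4^(4 + 1) + 4^4 + 1 ↦ 5^(5 + 1) + 5^5 + 1|_5 = 18751 ⇒ 18750
(3) 18750|_5 = 5^(5 + 1) + 5^5 ↦ 6^(6 + 1) + 6^6|_6 = 326592 ⇒ 326591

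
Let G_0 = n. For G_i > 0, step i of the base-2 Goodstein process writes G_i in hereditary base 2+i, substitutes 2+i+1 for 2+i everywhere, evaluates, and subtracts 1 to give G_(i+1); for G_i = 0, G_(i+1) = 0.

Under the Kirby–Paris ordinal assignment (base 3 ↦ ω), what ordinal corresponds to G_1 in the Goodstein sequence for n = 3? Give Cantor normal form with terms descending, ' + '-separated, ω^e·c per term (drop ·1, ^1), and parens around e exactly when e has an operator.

ω

i=0: 3 = 2 + 1 (b=2); 2→3: 3 + 1 = 4; 4−1 = 3
i=1: 3 = 3 (b=3); 3→4: 4 = 4; 4−1 = 3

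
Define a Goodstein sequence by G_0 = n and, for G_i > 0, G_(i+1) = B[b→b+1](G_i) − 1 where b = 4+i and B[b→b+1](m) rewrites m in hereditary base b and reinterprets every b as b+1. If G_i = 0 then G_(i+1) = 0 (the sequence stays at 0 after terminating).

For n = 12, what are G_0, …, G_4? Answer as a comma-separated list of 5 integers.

12, 14, 15, 16, 17

G_0=12  [base 4] 3·4  →[4↦5]→  3·5 = 15  −1 ⇒ G_1=14
G_1=14  [base 5] 2·5 + 4  →[5↦6]→  2·6 + 4 = 16  −1 ⇒ G_2=15
G_2=15  [base 6] 2·6 + 3  →[6↦7]→  2·7 + 3 = 17  −1 ⇒ G_3=16
G_3=16  [base 7] 2·7 + 2  →[7↦8]→  2·8 + 2 = 18  −1 ⇒ G_4=17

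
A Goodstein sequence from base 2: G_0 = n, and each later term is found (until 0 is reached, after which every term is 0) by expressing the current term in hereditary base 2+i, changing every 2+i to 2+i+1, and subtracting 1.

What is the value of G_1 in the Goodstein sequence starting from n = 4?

base 2: 4 = 2^2; at 3: 3^3 = 27; next = 26
base 3: 26 = 2·3^2 + 2·3 + 2; at 4: 2·4^2 + 2·4 + 2 = 42; next = 41

26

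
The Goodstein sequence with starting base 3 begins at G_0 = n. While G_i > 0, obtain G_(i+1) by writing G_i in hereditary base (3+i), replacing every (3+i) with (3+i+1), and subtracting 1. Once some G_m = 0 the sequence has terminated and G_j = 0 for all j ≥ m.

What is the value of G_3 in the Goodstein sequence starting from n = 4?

[0] 4 ≡ 3 + 1 (base 3). Lift 4: 5. −1: 4.
[1] 4 ≡ 4 (base 4). Lift 5: 5. −1: 4.
[2] 4 ≡ 4 (base 5). Lift 6: 4. −1: 3.

3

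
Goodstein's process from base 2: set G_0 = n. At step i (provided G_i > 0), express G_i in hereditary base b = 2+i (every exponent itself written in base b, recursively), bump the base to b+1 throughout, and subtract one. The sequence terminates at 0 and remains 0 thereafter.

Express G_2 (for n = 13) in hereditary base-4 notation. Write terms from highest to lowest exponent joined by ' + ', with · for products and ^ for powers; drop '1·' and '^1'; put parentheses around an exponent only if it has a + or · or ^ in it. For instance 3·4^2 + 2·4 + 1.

G_0 = 13. HB_2(13) = 2^(2 + 1) + 2^2 + 1. Bump = 109. G_1 = 108.
G_1 = 108. HB_3(108) = 3^(3 + 1) + 3^3. Bump = 1280. G_2 = 1279.
G_2 = 1279. HB_4(1279) = 4^(4 + 1) + 3·4^3 + 3·4^2 + 3·4 + 3. Bump = 16093. G_3 = 16092.

4^(4 + 1) + 3·4^3 + 3·4^2 + 3·4 + 3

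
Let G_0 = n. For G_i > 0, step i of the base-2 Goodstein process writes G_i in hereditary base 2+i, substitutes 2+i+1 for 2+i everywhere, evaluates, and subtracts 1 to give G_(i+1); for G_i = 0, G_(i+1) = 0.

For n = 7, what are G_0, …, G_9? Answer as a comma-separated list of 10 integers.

7, 30, 259, 3127, 46657, 823543, 16777215, 37665879, 77777775, 150051213

G_0=7  [base 2] 2^2 + 2 + 1  →[2↦3]→  3^3 + 3 + 1 = 31  −1 ⇒ G_1=30
G_1=30  [base 3] 3^3 + 3  →[3↦4]→  4^4 + 4 = 260  −1 ⇒ G_2=259
G_2=259  [base 4] 4^4 + 3  →[4↦5]→  5^5 + 3 = 3128  −1 ⇒ G_3=3127
G_3=3127  [base 5] 5^5 + 2  →[5↦6]→  6^6 + 2 = 46658  −1 ⇒ G_4=46657
G_4=46657  [base 6] 6^6 + 1  →[6↦7]→  7^7 + 1 = 823544  −1 ⇒ G_5=823543
G_5=823543  [base 7] 7^7  →[7↦8]→  8^8 = 16777216  −1 ⇒ G_6=16777215
G_6=16777215  [base 8] 7·8^7 + 7·8^6 + 7·8^5 + 7·8^4 + 7·8^3 + 7·8^2 + 7·8 + 7  →[8↦9]→  7·9^7 + 7·9^6 + 7·9^5 + 7·9^4 + 7·9^3 + 7·9^2 + 7·9 + 7 = 37665880  −1 ⇒ G_7=37665879
G_7=37665879  [base 9] 7·9^7 + 7·9^6 + 7·9^5 + 7·9^4 + 7·9^3 + 7·9^2 + 7·9 + 6  →[9↦10]→  7·10^7 + 7·10^6 + 7·10^5 + 7·10^4 + 7·10^3 + 7·10^2 + 7·10 + 6 = 77777776  −1 ⇒ G_8=77777775
G_8=77777775  [base 10] 7·10^7 + 7·10^6 + 7·10^5 + 7·10^4 + 7·10^3 + 7·10^2 + 7·10 + 5  →[10↦11]→  7·11^7 + 7·11^6 + 7·11^5 + 7·11^4 + 7·11^3 + 7·11^2 + 7·11 + 5 = 150051214  −1 ⇒ G_9=150051213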